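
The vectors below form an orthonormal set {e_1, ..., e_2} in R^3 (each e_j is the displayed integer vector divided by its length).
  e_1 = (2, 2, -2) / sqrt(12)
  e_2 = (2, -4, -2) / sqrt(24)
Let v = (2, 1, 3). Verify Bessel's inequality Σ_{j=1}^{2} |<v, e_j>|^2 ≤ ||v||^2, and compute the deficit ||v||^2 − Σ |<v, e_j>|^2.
Σ |<v, e_j>|^2 = 3/2; ||v||^2 = 14; deficit = 25/2

Write each e_j = u_j / sqrt(<u_j, u_j>) where u_j is the displayed integer vector. Then <v, e_j> = <v, u_j> / sqrt(<u_j, u_j>), so |<v, e_j>|^2 = <v, u_j>^2 / <u_j, u_j>.
Coefficients: <v, e_1> = 0/sqrt(12), <v, e_2> = -6/sqrt(24).
Square and sum: Σ |<v, e_j>|^2 = 3/2.
Compute ||v||^2 = v·v = 14.
Deficit = 14 − 3/2 = 25/2 ≥ 0, confirming Bessel's inequality. (The deficit equals ||v − Σ <v,e_j> e_j||^2, the squared distance from v to span{e_j}.)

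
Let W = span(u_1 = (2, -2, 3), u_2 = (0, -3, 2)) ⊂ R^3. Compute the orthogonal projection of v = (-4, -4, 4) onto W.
proj_W(v) = (-24/11, -60/11, 20/11)

Set up U = [u_1 | ... | u_2] ∈ R^(3×2). The projector onto W = col(U) is P = U (U^T U)^(-1) U^T.
Compute U^T U =
  [17, 12]
  [12, 13],
and U^T v = (12, 20).
Solve U^T U · c = U^T v for the coefficients: c = (-12/11, 28/11). The projection is proj_W(v) = U c.
Check: (v - proj_W(v)) · u_1 = 0  (should be 0).
Check: (v - proj_W(v)) · u_2 = 0  (should be 0).
Result: proj_W(v) = (-24/11, -60/11, 20/11).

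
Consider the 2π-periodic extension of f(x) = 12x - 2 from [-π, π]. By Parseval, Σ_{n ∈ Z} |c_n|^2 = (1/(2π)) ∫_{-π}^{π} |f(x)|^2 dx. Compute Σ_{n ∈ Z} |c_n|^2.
Σ |c_n|^2 = 48π^2 + 4

Expand and integrate term by term over [-π, π]:
  ∫ (12x)^2 dx = 144·(2π^3/3); ∫ 2·12·(-2)·x dx = 0 (odd integrand); ∫ (-2)^2 dx = 4·2π.
So (1/(2π)) ∫_{-π}^{π} (12x - 2)^2 dx = 144π^2/3 + 4 = 48π^2 + 4.
Parseval ⇒ Σ |c_n|^2 = 48π^2 + 4.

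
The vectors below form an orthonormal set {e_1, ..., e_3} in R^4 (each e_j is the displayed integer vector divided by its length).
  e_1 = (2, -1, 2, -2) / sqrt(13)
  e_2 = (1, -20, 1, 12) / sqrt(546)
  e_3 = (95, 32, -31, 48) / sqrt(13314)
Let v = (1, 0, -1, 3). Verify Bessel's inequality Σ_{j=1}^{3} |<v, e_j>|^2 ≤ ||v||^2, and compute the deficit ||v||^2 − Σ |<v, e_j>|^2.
Σ |<v, e_j>|^2 = 3366/317; ||v||^2 = 11; deficit = 121/317

Write each e_j = u_j / sqrt(<u_j, u_j>) where u_j is the displayed integer vector. Then <v, e_j> = <v, u_j> / sqrt(<u_j, u_j>), so |<v, e_j>|^2 = <v, u_j>^2 / <u_j, u_j>.
Coefficients: <v, e_1> = -6/sqrt(13), <v, e_2> = 36/sqrt(546), <v, e_3> = 270/sqrt(13314).
Square and sum: Σ |<v, e_j>|^2 = 3366/317.
Compute ||v||^2 = v·v = 11.
Deficit = 11 − 3366/317 = 121/317 ≥ 0, confirming Bessel's inequality. (The deficit equals ||v − Σ <v,e_j> e_j||^2, the squared distance from v to span{e_j}.)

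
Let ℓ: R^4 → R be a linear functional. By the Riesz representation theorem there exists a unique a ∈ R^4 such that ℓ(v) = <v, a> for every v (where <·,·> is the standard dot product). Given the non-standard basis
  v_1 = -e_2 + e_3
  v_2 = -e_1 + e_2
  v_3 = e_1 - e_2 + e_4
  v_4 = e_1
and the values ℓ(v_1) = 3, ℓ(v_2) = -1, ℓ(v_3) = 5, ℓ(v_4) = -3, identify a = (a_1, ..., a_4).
a = (-3, -4, -1, 4)

Write a = (a_1, ..., a_4) in the standard basis. For each basis vector v_i, ℓ(v_i) = <v_i, a> is a linear equation in the a_j's. Collect the n equations into a matrix system V a = ℓ, where row i of V is v_i (expressed in the standard basis). Since V is invertible (lower-triangular with 1s on the diagonal, up to permutation), solve by back-substitution:
  V =
[[0, -1, 1, 0],
 [-1, 1, 0, 0],
 [1, -1, 0, 1],
 [1, 0, 0, 0]]
  V a = (3, -1, 5, -3)
Solving gives a = (-3, -4, -1, 4).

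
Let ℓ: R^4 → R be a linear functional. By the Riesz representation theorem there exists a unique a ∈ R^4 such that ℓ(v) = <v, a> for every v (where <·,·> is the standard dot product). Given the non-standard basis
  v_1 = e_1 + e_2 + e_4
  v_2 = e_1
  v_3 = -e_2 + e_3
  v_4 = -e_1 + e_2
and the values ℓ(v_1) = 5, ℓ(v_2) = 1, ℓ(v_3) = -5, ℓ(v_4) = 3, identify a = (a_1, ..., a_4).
a = (1, 4, -1, 0)

Write a = (a_1, ..., a_4) in the standard basis. For each basis vector v_i, ℓ(v_i) = <v_i, a> is a linear equation in the a_j's. Collect the n equations into a matrix system V a = ℓ, where row i of V is v_i (expressed in the standard basis). Since V is invertible (lower-triangular with 1s on the diagonal, up to permutation), solve by back-substitution:
  V =
[[1, 1, 0, 1],
 [1, 0, 0, 0],
 [0, -1, 1, 0],
 [-1, 1, 0, 0]]
  V a = (5, 1, -5, 3)
Solving gives a = (1, 4, -1, 0).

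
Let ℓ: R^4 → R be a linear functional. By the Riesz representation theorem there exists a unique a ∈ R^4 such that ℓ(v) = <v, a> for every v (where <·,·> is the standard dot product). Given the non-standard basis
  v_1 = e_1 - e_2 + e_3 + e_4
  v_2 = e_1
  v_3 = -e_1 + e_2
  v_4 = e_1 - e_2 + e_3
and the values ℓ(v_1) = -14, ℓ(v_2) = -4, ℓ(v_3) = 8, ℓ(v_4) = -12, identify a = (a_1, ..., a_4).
a = (-4, 4, -4, -2)

Write a = (a_1, ..., a_4) in the standard basis. For each basis vector v_i, ℓ(v_i) = <v_i, a> is a linear equation in the a_j's. Collect the n equations into a matrix system V a = ℓ, where row i of V is v_i (expressed in the standard basis). Since V is invertible (lower-triangular with 1s on the diagonal, up to permutation), solve by back-substitution:
  V =
[[1, -1, 1, 1],
 [1, 0, 0, 0],
 [-1, 1, 0, 0],
 [1, -1, 1, 0]]
  V a = (-14, -4, 8, -12)
Solving gives a = (-4, 4, -4, -2).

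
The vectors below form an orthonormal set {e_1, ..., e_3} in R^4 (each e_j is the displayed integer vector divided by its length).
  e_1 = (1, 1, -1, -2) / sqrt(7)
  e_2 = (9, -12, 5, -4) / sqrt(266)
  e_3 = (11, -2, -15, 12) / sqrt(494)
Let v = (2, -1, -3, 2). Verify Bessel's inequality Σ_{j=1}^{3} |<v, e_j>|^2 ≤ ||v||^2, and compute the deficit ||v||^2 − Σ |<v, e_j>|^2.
Σ |<v, e_j>|^2 = 230/13; ||v||^2 = 18; deficit = 4/13

Write each e_j = u_j / sqrt(<u_j, u_j>) where u_j is the displayed integer vector. Then <v, e_j> = <v, u_j> / sqrt(<u_j, u_j>), so |<v, e_j>|^2 = <v, u_j>^2 / <u_j, u_j>.
Coefficients: <v, e_1> = 0/sqrt(7), <v, e_2> = 7/sqrt(266), <v, e_3> = 93/sqrt(494).
Square and sum: Σ |<v, e_j>|^2 = 230/13.
Compute ||v||^2 = v·v = 18.
Deficit = 18 − 230/13 = 4/13 ≥ 0, confirming Bessel's inequality. (The deficit equals ||v − Σ <v,e_j> e_j||^2, the squared distance from v to span{e_j}.)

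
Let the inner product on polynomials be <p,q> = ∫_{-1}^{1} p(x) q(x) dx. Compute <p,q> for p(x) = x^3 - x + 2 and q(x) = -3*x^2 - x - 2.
<p,q> = -176/15

Expand the product: p(x)·q(x) = -3*x^5 - x^4 + x^3 - 5*x^2 - 4.
∫_{-1}^{1} of each monomial x^k gives [2/(k+1) if k even, 0 if k odd]. Integrating term-by-term (or equivalently evaluating the antiderivative F(x) = -x^6/2 - x^5/5 + x^4/4 - 5*x^3/3 - 4*x at the endpoints):
  F(1) − F(−1) = -367/60 − (337/60) = -176/15.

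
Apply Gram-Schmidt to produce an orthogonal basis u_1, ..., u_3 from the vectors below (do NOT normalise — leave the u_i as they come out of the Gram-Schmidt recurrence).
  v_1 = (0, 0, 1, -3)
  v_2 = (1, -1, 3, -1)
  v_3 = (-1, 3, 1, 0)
Orthogonal basis:
  u_1 = (0, 0, 1, -3)
  u_2 = (1, -1, 12/5, 4/5)
  u_3 = (-17/21, 59/21, 19/14, 19/42)

Apply the Gram-Schmidt recurrence
  u_1 = v_1
  u_i = v_i − Σ_{j<i} ((v_i · u_j) / (u_j · u_j)) · u_j.

Step by step this gives:
  u_1 = (0, 0, 1, -3)
  u_2 = (1, -1, 12/5, 4/5)
  u_3 = (-17/21, 59/21, 19/14, 19/42)

Orthogonality check:
  u_2 · u_1 = 0 (should be 0)
  u_3 · u_1 = 0 (should be 0)
  u_3 · u_2 = 0 (should be 0)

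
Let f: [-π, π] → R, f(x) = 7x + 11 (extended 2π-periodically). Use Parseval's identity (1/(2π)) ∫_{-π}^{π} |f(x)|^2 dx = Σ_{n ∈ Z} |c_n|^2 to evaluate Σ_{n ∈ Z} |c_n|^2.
Σ |c_n|^2 = 49π^2/3 + 121

Expand and integrate term by term over [-π, π]:
  ∫ (7x)^2 dx = 49·(2π^3/3); ∫ 2·7·(11)·x dx = 0 (odd integrand); ∫ 11^2 dx = 121·2π.
So (1/(2π)) ∫_{-π}^{π} (7x + 11)^2 dx = 49π^2/3 + 121 = 49π^2/3 + 121.
Parseval ⇒ Σ |c_n|^2 = 49π^2/3 + 121.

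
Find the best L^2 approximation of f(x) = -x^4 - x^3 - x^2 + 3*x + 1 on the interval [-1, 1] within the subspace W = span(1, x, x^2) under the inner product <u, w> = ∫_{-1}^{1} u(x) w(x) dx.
g(x) = -13*x^2/7 + 12*x/5 + 38/35

The best approximation g ∈ W is the orthogonal projection of f onto W. Writing g = a_0 + a_1 x + a_2 x^2, the coefficients solve the normal equations G · a = b where
  G_{ij} = <φ_i, φ_j> and b_i = <f, φ_i>, with φ_0 = 1, φ_1 = x, φ_2 = x^2.
G =
  [2, 0, 2/3]
  [0, 2/3, 0]
  [2/3, 0, 2/5],
b = (14/15, 8/5, -2/105).
Solving gives a_0 = 38/35, a_1 = 12/5, a_2 = -13/7, so
  g(x) = -13*x^2/7 + 12*x/5 + 38/35.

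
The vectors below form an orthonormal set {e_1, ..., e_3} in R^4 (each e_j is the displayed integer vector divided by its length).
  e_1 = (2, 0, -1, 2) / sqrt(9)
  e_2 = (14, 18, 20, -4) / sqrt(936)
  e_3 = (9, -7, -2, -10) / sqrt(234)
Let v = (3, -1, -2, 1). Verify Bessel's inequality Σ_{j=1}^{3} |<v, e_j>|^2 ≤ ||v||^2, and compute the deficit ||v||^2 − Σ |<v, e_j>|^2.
Σ |<v, e_j>|^2 = 134/9; ||v||^2 = 15; deficit = 1/9

Write each e_j = u_j / sqrt(<u_j, u_j>) where u_j is the displayed integer vector. Then <v, e_j> = <v, u_j> / sqrt(<u_j, u_j>), so |<v, e_j>|^2 = <v, u_j>^2 / <u_j, u_j>.
Coefficients: <v, e_1> = 10/sqrt(9), <v, e_2> = -20/sqrt(936), <v, e_3> = 28/sqrt(234).
Square and sum: Σ |<v, e_j>|^2 = 134/9.
Compute ||v||^2 = v·v = 15.
Deficit = 15 − 134/9 = 1/9 ≥ 0, confirming Bessel's inequality. (The deficit equals ||v − Σ <v,e_j> e_j||^2, the squared distance from v to span{e_j}.)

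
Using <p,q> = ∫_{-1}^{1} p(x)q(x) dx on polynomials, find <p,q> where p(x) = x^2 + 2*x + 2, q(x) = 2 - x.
<p,q> = 8

Expand the product: p(x)·q(x) = -x^3 + 2*x + 4.
∫_{-1}^{1} of each monomial x^k gives [2/(k+1) if k even, 0 if k odd]. Integrating term-by-term (or equivalently evaluating the antiderivative F(x) = -x^4/4 + x^2 + 4*x at the endpoints):
  F(1) − F(−1) = 19/4 − (-13/4) = 8.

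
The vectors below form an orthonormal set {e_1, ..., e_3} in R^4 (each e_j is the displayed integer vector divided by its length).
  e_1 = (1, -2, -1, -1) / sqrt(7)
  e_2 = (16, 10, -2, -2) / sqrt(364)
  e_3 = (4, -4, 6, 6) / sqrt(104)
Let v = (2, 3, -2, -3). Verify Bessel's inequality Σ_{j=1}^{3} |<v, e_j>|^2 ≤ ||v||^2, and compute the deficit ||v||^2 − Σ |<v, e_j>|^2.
Σ |<v, e_j>|^2 = 51/2; ||v||^2 = 26; deficit = 1/2

Write each e_j = u_j / sqrt(<u_j, u_j>) where u_j is the displayed integer vector. Then <v, e_j> = <v, u_j> / sqrt(<u_j, u_j>), so |<v, e_j>|^2 = <v, u_j>^2 / <u_j, u_j>.
Coefficients: <v, e_1> = 1/sqrt(7), <v, e_2> = 72/sqrt(364), <v, e_3> = -34/sqrt(104).
Square and sum: Σ |<v, e_j>|^2 = 51/2.
Compute ||v||^2 = v·v = 26.
Deficit = 26 − 51/2 = 1/2 ≥ 0, confirming Bessel's inequality. (The deficit equals ||v − Σ <v,e_j> e_j||^2, the squared distance from v to span{e_j}.)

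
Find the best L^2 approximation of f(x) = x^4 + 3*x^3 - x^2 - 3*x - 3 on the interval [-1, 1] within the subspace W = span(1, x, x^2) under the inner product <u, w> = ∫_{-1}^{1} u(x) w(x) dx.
g(x) = -x^2/7 - 6*x/5 - 108/35

The best approximation g ∈ W is the orthogonal projection of f onto W. Writing g = a_0 + a_1 x + a_2 x^2, the coefficients solve the normal equations G · a = b where
  G_{ij} = <φ_i, φ_j> and b_i = <f, φ_i>, with φ_0 = 1, φ_1 = x, φ_2 = x^2.
G =
  [2, 0, 2/3]
  [0, 2/3, 0]
  [2/3, 0, 2/5],
b = (-94/15, -4/5, -74/35).
Solving gives a_0 = -108/35, a_1 = -6/5, a_2 = -1/7, so
  g(x) = -x^2/7 - 6*x/5 - 108/35.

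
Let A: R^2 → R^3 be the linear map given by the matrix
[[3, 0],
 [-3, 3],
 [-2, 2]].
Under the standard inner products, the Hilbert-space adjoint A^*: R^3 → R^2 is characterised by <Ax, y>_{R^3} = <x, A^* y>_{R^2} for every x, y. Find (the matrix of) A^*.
A^* = A^T =
[[3, -3, -2],
 [0, 3, 2]]

For real matrices with standard dot products, the defining identity <Ax, y> = <x, A^* y> gives (Ax)^T y = x^T (A^*) y, i.e. x^T A^T y = x^T (A^*) y. Since this holds for all x, y, we must have A^* = A^T. Therefore
A^* =
[[3, -3, -2],
 [0, 3, 2]].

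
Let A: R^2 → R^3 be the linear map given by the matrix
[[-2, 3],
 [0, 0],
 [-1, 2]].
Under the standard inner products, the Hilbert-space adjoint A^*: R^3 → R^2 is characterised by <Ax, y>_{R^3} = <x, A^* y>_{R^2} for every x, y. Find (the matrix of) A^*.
A^* = A^T =
[[-2, 0, -1],
 [3, 0, 2]]

For real matrices with standard dot products, the defining identity <Ax, y> = <x, A^* y> gives (Ax)^T y = x^T (A^*) y, i.e. x^T A^T y = x^T (A^*) y. Since this holds for all x, y, we must have A^* = A^T. Therefore
A^* =
[[-2, 0, -1],
 [3, 0, 2]].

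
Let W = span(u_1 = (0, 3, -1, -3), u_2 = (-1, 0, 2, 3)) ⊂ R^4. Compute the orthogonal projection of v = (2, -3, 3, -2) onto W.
proj_W(v) = (104/145, -318/145, -102/145, 6/145)

Set up U = [u_1 | ... | u_2] ∈ R^(4×2). The projector onto W = col(U) is P = U (U^T U)^(-1) U^T.
Compute U^T U =
  [19, -11]
  [-11, 14],
and U^T v = (-6, -2).
Solve U^T U · c = U^T v for the coefficients: c = (-106/145, -104/145). The projection is proj_W(v) = U c.
Check: (v - proj_W(v)) · u_1 = 0  (should be 0).
Check: (v - proj_W(v)) · u_2 = 0  (should be 0).
Result: proj_W(v) = (104/145, -318/145, -102/145, 6/145).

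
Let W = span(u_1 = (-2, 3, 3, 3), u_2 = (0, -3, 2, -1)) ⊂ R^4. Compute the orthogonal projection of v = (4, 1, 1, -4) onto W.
proj_W(v) = (178/199, -561/398, -258/199, -543/398)

Set up U = [u_1 | ... | u_2] ∈ R^(4×2). The projector onto W = col(U) is P = U (U^T U)^(-1) U^T.
Compute U^T U =
  [31, -6]
  [-6, 14],
and U^T v = (-14, 3).
Solve U^T U · c = U^T v for the coefficients: c = (-89/199, 9/398). The projection is proj_W(v) = U c.
Check: (v - proj_W(v)) · u_1 = 0  (should be 0).
Check: (v - proj_W(v)) · u_2 = 0  (should be 0).
Result: proj_W(v) = (178/199, -561/398, -258/199, -543/398).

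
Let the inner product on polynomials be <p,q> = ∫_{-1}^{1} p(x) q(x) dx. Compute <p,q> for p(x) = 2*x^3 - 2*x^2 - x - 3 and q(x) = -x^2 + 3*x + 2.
<p,q> = -172/15

Expand the product: p(x)·q(x) = -2*x^5 + 8*x^4 - x^3 - 4*x^2 - 11*x - 6.
∫_{-1}^{1} of each monomial x^k gives [2/(k+1) if k even, 0 if k odd]. Integrating term-by-term (or equivalently evaluating the antiderivative F(x) = -x^6/3 + 8*x^5/5 - x^4/4 - 4*x^3/3 - 11*x^2/2 - 6*x at the endpoints):
  F(1) − F(−1) = -709/60 − (-7/20) = -172/15.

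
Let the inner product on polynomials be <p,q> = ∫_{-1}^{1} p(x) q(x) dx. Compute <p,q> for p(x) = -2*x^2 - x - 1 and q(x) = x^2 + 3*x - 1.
<p,q> = -2/15

Expand the product: p(x)·q(x) = -2*x^4 - 7*x^3 - 2*x^2 - 2*x + 1.
∫_{-1}^{1} of each monomial x^k gives [2/(k+1) if k even, 0 if k odd]. Integrating term-by-term (or equivalently evaluating the antiderivative F(x) = -2*x^5/5 - 7*x^4/4 - 2*x^3/3 - x^2 + x at the endpoints):
  F(1) − F(−1) = -169/60 − (-161/60) = -2/15.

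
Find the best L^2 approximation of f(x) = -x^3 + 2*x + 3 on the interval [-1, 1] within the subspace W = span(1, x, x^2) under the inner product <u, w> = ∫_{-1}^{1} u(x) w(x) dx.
g(x) = 7*x/5 + 3

The best approximation g ∈ W is the orthogonal projection of f onto W. Writing g = a_0 + a_1 x + a_2 x^2, the coefficients solve the normal equations G · a = b where
  G_{ij} = <φ_i, φ_j> and b_i = <f, φ_i>, with φ_0 = 1, φ_1 = x, φ_2 = x^2.
G =
  [2, 0, 2/3]
  [0, 2/3, 0]
  [2/3, 0, 2/5],
b = (6, 14/15, 2).
Solving gives a_0 = 3, a_1 = 7/5, a_2 = 0, so
  g(x) = 7*x/5 + 3.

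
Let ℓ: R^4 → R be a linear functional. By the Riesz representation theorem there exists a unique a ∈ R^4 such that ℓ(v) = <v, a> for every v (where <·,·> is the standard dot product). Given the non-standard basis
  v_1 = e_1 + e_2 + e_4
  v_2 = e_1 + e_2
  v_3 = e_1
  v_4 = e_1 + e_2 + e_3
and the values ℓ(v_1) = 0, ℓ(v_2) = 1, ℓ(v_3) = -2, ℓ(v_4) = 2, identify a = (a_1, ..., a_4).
a = (-2, 3, 1, -1)

Write a = (a_1, ..., a_4) in the standard basis. For each basis vector v_i, ℓ(v_i) = <v_i, a> is a linear equation in the a_j's. Collect the n equations into a matrix system V a = ℓ, where row i of V is v_i (expressed in the standard basis). Since V is invertible (lower-triangular with 1s on the diagonal, up to permutation), solve by back-substitution:
  V =
[[1, 1, 0, 1],
 [1, 1, 0, 0],
 [1, 0, 0, 0],
 [1, 1, 1, 0]]
  V a = (0, 1, -2, 2)
Solving gives a = (-2, 3, 1, -1).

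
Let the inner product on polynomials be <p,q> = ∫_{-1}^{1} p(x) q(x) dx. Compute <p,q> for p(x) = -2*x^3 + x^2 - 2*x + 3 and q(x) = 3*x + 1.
<p,q> = 4/15

Expand the product: p(x)·q(x) = -6*x^4 + x^3 - 5*x^2 + 7*x + 3.
∫_{-1}^{1} of each monomial x^k gives [2/(k+1) if k even, 0 if k odd]. Integrating term-by-term (or equivalently evaluating the antiderivative F(x) = -6*x^5/5 + x^4/4 - 5*x^3/3 + 7*x^2/2 + 3*x at the endpoints):
  F(1) − F(−1) = 233/60 − (217/60) = 4/15.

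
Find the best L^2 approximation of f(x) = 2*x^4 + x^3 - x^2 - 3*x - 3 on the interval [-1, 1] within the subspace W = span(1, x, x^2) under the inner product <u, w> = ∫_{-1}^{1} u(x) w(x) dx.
g(x) = 5*x^2/7 - 12*x/5 - 111/35

The best approximation g ∈ W is the orthogonal projection of f onto W. Writing g = a_0 + a_1 x + a_2 x^2, the coefficients solve the normal equations G · a = b where
  G_{ij} = <φ_i, φ_j> and b_i = <f, φ_i>, with φ_0 = 1, φ_1 = x, φ_2 = x^2.
G =
  [2, 0, 2/3]
  [0, 2/3, 0]
  [2/3, 0, 2/5],
b = (-88/15, -8/5, -64/35).
Solving gives a_0 = -111/35, a_1 = -12/5, a_2 = 5/7, so
  g(x) = 5*x^2/7 - 12*x/5 - 111/35.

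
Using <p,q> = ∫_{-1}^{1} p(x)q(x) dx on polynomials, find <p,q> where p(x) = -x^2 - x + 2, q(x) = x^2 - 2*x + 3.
<p,q> = 184/15

Expand the product: p(x)·q(x) = -x^4 + x^3 + x^2 - 7*x + 6.
∫_{-1}^{1} of each monomial x^k gives [2/(k+1) if k even, 0 if k odd]. Integrating term-by-term (or equivalently evaluating the antiderivative F(x) = -x^5/5 + x^4/4 + x^3/3 - 7*x^2/2 + 6*x at the endpoints):
  F(1) − F(−1) = 173/60 − (-563/60) = 184/15.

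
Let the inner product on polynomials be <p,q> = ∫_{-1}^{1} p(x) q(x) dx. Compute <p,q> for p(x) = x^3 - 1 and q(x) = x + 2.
<p,q> = -18/5

Expand the product: p(x)·q(x) = x^4 + 2*x^3 - x - 2.
∫_{-1}^{1} of each monomial x^k gives [2/(k+1) if k even, 0 if k odd]. Integrating term-by-term (or equivalently evaluating the antiderivative F(x) = x^5/5 + x^4/2 - x^2/2 - 2*x at the endpoints):
  F(1) − F(−1) = -9/5 − (9/5) = -18/5.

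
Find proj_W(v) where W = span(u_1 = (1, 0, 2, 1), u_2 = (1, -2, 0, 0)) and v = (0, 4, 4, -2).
proj_W(v) = (-16/29, 108/29, 76/29, 38/29)

Set up U = [u_1 | ... | u_2] ∈ R^(4×2). The projector onto W = col(U) is P = U (U^T U)^(-1) U^T.
Compute U^T U =
  [6, 1]
  [1, 5],
and U^T v = (6, -8).
Solve U^T U · c = U^T v for the coefficients: c = (38/29, -54/29). The projection is proj_W(v) = U c.
Check: (v - proj_W(v)) · u_1 = 0  (should be 0).
Check: (v - proj_W(v)) · u_2 = 0  (should be 0).
Result: proj_W(v) = (-16/29, 108/29, 76/29, 38/29).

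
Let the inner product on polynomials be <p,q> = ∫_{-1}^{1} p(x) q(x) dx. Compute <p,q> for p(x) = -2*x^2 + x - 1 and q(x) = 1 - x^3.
<p,q> = -56/15

Expand the product: p(x)·q(x) = 2*x^5 - x^4 + x^3 - 2*x^2 + x - 1.
∫_{-1}^{1} of each monomial x^k gives [2/(k+1) if k even, 0 if k odd]. Integrating term-by-term (or equivalently evaluating the antiderivative F(x) = x^6/3 - x^5/5 + x^4/4 - 2*x^3/3 + x^2/2 - x at the endpoints):
  F(1) − F(−1) = -47/60 − (59/20) = -56/15.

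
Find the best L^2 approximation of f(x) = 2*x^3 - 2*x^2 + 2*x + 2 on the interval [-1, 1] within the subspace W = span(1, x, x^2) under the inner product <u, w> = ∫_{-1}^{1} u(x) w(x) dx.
g(x) = -2*x^2 + 16*x/5 + 2

The best approximation g ∈ W is the orthogonal projection of f onto W. Writing g = a_0 + a_1 x + a_2 x^2, the coefficients solve the normal equations G · a = b where
  G_{ij} = <φ_i, φ_j> and b_i = <f, φ_i>, with φ_0 = 1, φ_1 = x, φ_2 = x^2.
G =
  [2, 0, 2/3]
  [0, 2/3, 0]
  [2/3, 0, 2/5],
b = (8/3, 32/15, 8/15).
Solving gives a_0 = 2, a_1 = 16/5, a_2 = -2, so
  g(x) = -2*x^2 + 16*x/5 + 2.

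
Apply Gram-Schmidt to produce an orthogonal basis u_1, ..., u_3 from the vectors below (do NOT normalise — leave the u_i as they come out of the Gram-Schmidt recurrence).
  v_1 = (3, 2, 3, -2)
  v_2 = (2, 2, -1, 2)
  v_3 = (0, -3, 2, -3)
Orthogonal basis:
  u_1 = (3, 2, 3, -2)
  u_2 = (43/26, 23/13, -35/26, 29/13)
  u_3 = (404/329, -463/329, -12/47, 17/329)

Apply the Gram-Schmidt recurrence
  u_1 = v_1
  u_i = v_i − Σ_{j<i} ((v_i · u_j) / (u_j · u_j)) · u_j.

Step by step this gives:
  u_1 = (3, 2, 3, -2)
  u_2 = (43/26, 23/13, -35/26, 29/13)
  u_3 = (404/329, -463/329, -12/47, 17/329)

Orthogonality check:
  u_2 · u_1 = 0 (should be 0)
  u_3 · u_1 = 0 (should be 0)
  u_3 · u_2 = 0 (should be 0)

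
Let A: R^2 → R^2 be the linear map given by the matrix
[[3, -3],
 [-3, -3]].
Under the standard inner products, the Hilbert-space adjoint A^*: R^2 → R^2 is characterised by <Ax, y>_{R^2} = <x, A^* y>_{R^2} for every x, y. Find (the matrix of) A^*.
A^* = A^T =
[[3, -3],
 [-3, -3]]

For real matrices with standard dot products, the defining identity <Ax, y> = <x, A^* y> gives (Ax)^T y = x^T (A^*) y, i.e. x^T A^T y = x^T (A^*) y. Since this holds for all x, y, we must have A^* = A^T. Therefore
A^* =
[[3, -3],
 [-3, -3]].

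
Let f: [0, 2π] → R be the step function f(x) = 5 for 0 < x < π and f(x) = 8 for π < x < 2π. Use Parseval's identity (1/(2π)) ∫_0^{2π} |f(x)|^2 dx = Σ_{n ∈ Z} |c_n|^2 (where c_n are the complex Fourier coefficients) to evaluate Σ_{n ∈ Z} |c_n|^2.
Σ |c_n|^2 = 89/2

Parseval equates the L^2 energy of f (normalised by 1/(2π)) with the ℓ^2 sum of its Fourier coefficients: (1/(2π)) ∫_0^{2π} |f|^2 = Σ |c_n|^2.
Compute the left side: (1/(2π)) [∫_0^π 5^2 dx + ∫_π^{2π} 8^2 dx] = (1/(2π)) · (25π + 64π) = (25 + 64)/2 = 89/2.
So Σ_{n ∈ Z} |c_n|^2 = 89/2.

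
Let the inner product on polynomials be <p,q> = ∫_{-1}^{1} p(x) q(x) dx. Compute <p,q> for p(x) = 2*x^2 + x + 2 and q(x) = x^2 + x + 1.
<p,q> = 122/15

Expand the product: p(x)·q(x) = 2*x^4 + 3*x^3 + 5*x^2 + 3*x + 2.
∫_{-1}^{1} of each monomial x^k gives [2/(k+1) if k even, 0 if k odd]. Integrating term-by-term (or equivalently evaluating the antiderivative F(x) = 2*x^5/5 + 3*x^4/4 + 5*x^3/3 + 3*x^2/2 + 2*x at the endpoints):
  F(1) − F(−1) = 379/60 − (-109/60) = 122/15.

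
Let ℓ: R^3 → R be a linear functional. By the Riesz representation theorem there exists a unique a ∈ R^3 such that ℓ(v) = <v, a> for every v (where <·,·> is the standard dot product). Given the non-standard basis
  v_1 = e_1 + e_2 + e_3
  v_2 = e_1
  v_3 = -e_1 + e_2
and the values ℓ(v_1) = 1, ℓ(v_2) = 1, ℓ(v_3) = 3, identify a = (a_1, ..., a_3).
a = (1, 4, -4)

Write a = (a_1, ..., a_3) in the standard basis. For each basis vector v_i, ℓ(v_i) = <v_i, a> is a linear equation in the a_j's. Collect the n equations into a matrix system V a = ℓ, where row i of V is v_i (expressed in the standard basis). Since V is invertible (lower-triangular with 1s on the diagonal, up to permutation), solve by back-substitution:
  V =
[[1, 1, 1],
 [1, 0, 0],
 [-1, 1, 0]]
  V a = (1, 1, 3)
Solving gives a = (1, 4, -4).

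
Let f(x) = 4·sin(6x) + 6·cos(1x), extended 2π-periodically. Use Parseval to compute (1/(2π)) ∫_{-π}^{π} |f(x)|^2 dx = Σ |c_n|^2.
Σ |c_n|^2 = 26

Expand |f|^2 and use orthogonality of {sin(nx), cos(mx)} on [-π, π]:
  ∫_{-π}^{π} sin(nx)^2 dx = π, ∫ cos(mx)^2 dx = π, and cross terms integrate to 0.
So ∫_{-π}^{π} f(x)^2 dx = 4^2 · π + 6^2 · π = (16 + 36)π.
Divide by 2π: (16 + 36)/2 = 26.
By Parseval, this equals Σ |c_n|^2.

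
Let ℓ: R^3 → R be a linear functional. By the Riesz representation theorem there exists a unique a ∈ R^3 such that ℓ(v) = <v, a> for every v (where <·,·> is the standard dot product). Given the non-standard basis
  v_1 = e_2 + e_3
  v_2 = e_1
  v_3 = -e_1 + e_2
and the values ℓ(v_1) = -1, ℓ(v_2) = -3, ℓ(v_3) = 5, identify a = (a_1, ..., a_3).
a = (-3, 2, -3)

Write a = (a_1, ..., a_3) in the standard basis. For each basis vector v_i, ℓ(v_i) = <v_i, a> is a linear equation in the a_j's. Collect the n equations into a matrix system V a = ℓ, where row i of V is v_i (expressed in the standard basis). Since V is invertible (lower-triangular with 1s on the diagonal, up to permutation), solve by back-substitution:
  V =
[[0, 1, 1],
 [1, 0, 0],
 [-1, 1, 0]]
  V a = (-1, -3, 5)
Solving gives a = (-3, 2, -3).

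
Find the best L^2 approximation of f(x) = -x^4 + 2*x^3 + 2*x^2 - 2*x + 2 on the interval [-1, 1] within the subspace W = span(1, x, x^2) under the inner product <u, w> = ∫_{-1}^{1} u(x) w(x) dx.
g(x) = 8*x^2/7 - 4*x/5 + 73/35

The best approximation g ∈ W is the orthogonal projection of f onto W. Writing g = a_0 + a_1 x + a_2 x^2, the coefficients solve the normal equations G · a = b where
  G_{ij} = <φ_i, φ_j> and b_i = <f, φ_i>, with φ_0 = 1, φ_1 = x, φ_2 = x^2.
G =
  [2, 0, 2/3]
  [0, 2/3, 0]
  [2/3, 0, 2/5],
b = (74/15, -8/15, 194/105).
Solving gives a_0 = 73/35, a_1 = -4/5, a_2 = 8/7, so
  g(x) = 8*x^2/7 - 4*x/5 + 73/35.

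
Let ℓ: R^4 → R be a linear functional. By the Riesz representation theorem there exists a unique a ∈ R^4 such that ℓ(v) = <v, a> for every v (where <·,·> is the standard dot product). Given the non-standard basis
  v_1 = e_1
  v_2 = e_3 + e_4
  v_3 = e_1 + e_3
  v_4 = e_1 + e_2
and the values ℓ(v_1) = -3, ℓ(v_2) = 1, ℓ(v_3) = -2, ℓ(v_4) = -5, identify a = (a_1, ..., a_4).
a = (-3, -2, 1, 0)

Write a = (a_1, ..., a_4) in the standard basis. For each basis vector v_i, ℓ(v_i) = <v_i, a> is a linear equation in the a_j's. Collect the n equations into a matrix system V a = ℓ, where row i of V is v_i (expressed in the standard basis). Since V is invertible (lower-triangular with 1s on the diagonal, up to permutation), solve by back-substitution:
  V =
[[1, 0, 0, 0],
 [0, 0, 1, 1],
 [1, 0, 1, 0],
 [1, 1, 0, 0]]
  V a = (-3, 1, -2, -5)
Solving gives a = (-3, -2, 1, 0).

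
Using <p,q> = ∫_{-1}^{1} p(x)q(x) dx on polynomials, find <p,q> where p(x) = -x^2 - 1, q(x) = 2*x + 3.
<p,q> = -8

Expand the product: p(x)·q(x) = -2*x^3 - 3*x^2 - 2*x - 3.
∫_{-1}^{1} of each monomial x^k gives [2/(k+1) if k even, 0 if k odd]. Integrating term-by-term (or equivalently evaluating the antiderivative F(x) = -x^4/2 - x^3 - x^2 - 3*x at the endpoints):
  F(1) − F(−1) = -11/2 − (5/2) = -8.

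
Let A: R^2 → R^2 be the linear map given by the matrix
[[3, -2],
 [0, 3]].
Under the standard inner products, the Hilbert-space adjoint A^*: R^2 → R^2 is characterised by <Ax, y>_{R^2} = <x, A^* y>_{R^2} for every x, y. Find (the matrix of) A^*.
A^* = A^T =
[[3, 0],
 [-2, 3]]

For real matrices with standard dot products, the defining identity <Ax, y> = <x, A^* y> gives (Ax)^T y = x^T (A^*) y, i.e. x^T A^T y = x^T (A^*) y. Since this holds for all x, y, we must have A^* = A^T. Therefore
A^* =
[[3, 0],
 [-2, 3]].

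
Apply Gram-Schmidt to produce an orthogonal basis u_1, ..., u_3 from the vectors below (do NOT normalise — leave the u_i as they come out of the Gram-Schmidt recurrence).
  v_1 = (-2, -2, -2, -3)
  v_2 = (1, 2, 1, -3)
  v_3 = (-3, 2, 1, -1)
Orthogonal basis:
  u_1 = (-2, -2, -2, -3)
  u_2 = (23/21, 44/21, 23/21, -20/7)
  u_3 = (-482/157, 252/157, 146/157, 56/157)

Apply the Gram-Schmidt recurrence
  u_1 = v_1
  u_i = v_i − Σ_{j<i} ((v_i · u_j) / (u_j · u_j)) · u_j.

Step by step this gives:
  u_1 = (-2, -2, -2, -3)
  u_2 = (23/21, 44/21, 23/21, -20/7)
  u_3 = (-482/157, 252/157, 146/157, 56/157)

Orthogonality check:
  u_2 · u_1 = 0 (should be 0)
  u_3 · u_1 = 0 (should be 0)
  u_3 · u_2 = 0 (should be 0)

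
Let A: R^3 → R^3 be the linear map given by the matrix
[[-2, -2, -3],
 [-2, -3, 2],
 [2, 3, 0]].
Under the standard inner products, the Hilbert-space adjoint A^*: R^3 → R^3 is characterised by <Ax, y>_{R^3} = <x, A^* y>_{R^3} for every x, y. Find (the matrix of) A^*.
A^* = A^T =
[[-2, -2, 2],
 [-2, -3, 3],
 [-3, 2, 0]]

For real matrices with standard dot products, the defining identity <Ax, y> = <x, A^* y> gives (Ax)^T y = x^T (A^*) y, i.e. x^T A^T y = x^T (A^*) y. Since this holds for all x, y, we must have A^* = A^T. Therefore
A^* =
[[-2, -2, 2],
 [-2, -3, 3],
 [-3, 2, 0]].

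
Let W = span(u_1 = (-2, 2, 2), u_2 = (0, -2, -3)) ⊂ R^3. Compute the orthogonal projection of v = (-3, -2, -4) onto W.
proj_W(v) = (-41/14, -25/14, -29/7)

Set up U = [u_1 | ... | u_2] ∈ R^(3×2). The projector onto W = col(U) is P = U (U^T U)^(-1) U^T.
Compute U^T U =
  [12, -10]
  [-10, 13],
and U^T v = (-6, 16).
Solve U^T U · c = U^T v for the coefficients: c = (41/28, 33/14). The projection is proj_W(v) = U c.
Check: (v - proj_W(v)) · u_1 = 0  (should be 0).
Check: (v - proj_W(v)) · u_2 = 0  (should be 0).
Result: proj_W(v) = (-41/14, -25/14, -29/7).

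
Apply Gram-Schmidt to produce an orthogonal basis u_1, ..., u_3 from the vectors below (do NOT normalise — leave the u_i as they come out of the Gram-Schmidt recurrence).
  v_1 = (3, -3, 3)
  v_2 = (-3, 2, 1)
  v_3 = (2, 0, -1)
Orthogonal basis:
  u_1 = (3, -3, 3)
  u_2 = (-5/3, 2/3, 7/3)
  u_3 = (15/26, 10/13, 5/26)

Apply the Gram-Schmidt recurrence
  u_1 = v_1
  u_i = v_i − Σ_{j<i} ((v_i · u_j) / (u_j · u_j)) · u_j.

Step by step this gives:
  u_1 = (3, -3, 3)
  u_2 = (-5/3, 2/3, 7/3)
  u_3 = (15/26, 10/13, 5/26)

Orthogonality check:
  u_2 · u_1 = 0 (should be 0)
  u_3 · u_1 = 0 (should be 0)
  u_3 · u_2 = 0 (should be 0)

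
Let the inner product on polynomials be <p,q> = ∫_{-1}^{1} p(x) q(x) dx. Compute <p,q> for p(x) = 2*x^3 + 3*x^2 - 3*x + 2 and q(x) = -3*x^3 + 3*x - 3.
<p,q> = -138/7

Expand the product: p(x)·q(x) = -6*x^6 - 9*x^5 + 15*x^4 - 3*x^3 - 18*x^2 + 15*x - 6.
∫_{-1}^{1} of each monomial x^k gives [2/(k+1) if k even, 0 if k odd]. Integrating term-by-term (or equivalently evaluating the antiderivative F(x) = -6*x^7/7 - 3*x^6/2 + 3*x^5 - 3*x^4/4 - 6*x^3 + 15*x^2/2 - 6*x at the endpoints):
  F(1) − F(−1) = -129/28 − (423/28) = -138/7.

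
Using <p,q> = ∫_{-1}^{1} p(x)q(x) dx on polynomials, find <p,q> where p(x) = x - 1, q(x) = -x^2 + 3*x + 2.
<p,q> = -4/3

Expand the product: p(x)·q(x) = -x^3 + 4*x^2 - x - 2.
∫_{-1}^{1} of each monomial x^k gives [2/(k+1) if k even, 0 if k odd]. Integrating term-by-term (or equivalently evaluating the antiderivative F(x) = -x^4/4 + 4*x^3/3 - x^2/2 - 2*x at the endpoints):
  F(1) − F(−1) = -17/12 − (-1/12) = -4/3.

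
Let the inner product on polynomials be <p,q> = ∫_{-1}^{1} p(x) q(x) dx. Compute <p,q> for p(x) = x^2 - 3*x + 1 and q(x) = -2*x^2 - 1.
<p,q> = -24/5

Expand the product: p(x)·q(x) = -2*x^4 + 6*x^3 - 3*x^2 + 3*x - 1.
∫_{-1}^{1} of each monomial x^k gives [2/(k+1) if k even, 0 if k odd]. Integrating term-by-term (or equivalently evaluating the antiderivative F(x) = -2*x^5/5 + 3*x^4/2 - x^3 + 3*x^2/2 - x at the endpoints):
  F(1) − F(−1) = 3/5 − (27/5) = -24/5.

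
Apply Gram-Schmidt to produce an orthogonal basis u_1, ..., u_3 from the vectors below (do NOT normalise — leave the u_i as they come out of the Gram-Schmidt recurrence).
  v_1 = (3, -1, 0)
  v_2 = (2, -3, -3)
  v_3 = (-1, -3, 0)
Orthogonal basis:
  u_1 = (3, -1, 0)
  u_2 = (-7/10, -21/10, -3)
  u_3 = (-90/139, -270/139, 210/139)

Apply the Gram-Schmidt recurrence
  u_1 = v_1
  u_i = v_i − Σ_{j<i} ((v_i · u_j) / (u_j · u_j)) · u_j.

Step by step this gives:
  u_1 = (3, -1, 0)
  u_2 = (-7/10, -21/10, -3)
  u_3 = (-90/139, -270/139, 210/139)

Orthogonality check:
  u_2 · u_1 = 0 (should be 0)
  u_3 · u_1 = 0 (should be 0)
  u_3 · u_2 = 0 (should be 0)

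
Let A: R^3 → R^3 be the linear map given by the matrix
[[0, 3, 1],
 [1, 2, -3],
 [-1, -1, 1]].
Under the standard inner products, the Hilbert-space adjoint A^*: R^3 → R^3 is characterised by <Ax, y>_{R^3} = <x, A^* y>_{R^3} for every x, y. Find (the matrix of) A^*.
A^* = A^T =
[[0, 1, -1],
 [3, 2, -1],
 [1, -3, 1]]

For real matrices with standard dot products, the defining identity <Ax, y> = <x, A^* y> gives (Ax)^T y = x^T (A^*) y, i.e. x^T A^T y = x^T (A^*) y. Since this holds for all x, y, we must have A^* = A^T. Therefore
A^* =
[[0, 1, -1],
 [3, 2, -1],
 [1, -3, 1]].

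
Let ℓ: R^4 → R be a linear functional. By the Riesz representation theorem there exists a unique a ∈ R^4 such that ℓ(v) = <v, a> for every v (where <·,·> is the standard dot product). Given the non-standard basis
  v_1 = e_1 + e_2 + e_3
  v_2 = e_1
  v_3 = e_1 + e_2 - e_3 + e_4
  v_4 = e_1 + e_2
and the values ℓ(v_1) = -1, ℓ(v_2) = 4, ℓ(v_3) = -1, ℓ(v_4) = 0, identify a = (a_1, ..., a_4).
a = (4, -4, -1, -2)

Write a = (a_1, ..., a_4) in the standard basis. For each basis vector v_i, ℓ(v_i) = <v_i, a> is a linear equation in the a_j's. Collect the n equations into a matrix system V a = ℓ, where row i of V is v_i (expressed in the standard basis). Since V is invertible (lower-triangular with 1s on the diagonal, up to permutation), solve by back-substitution:
  V =
[[1, 1, 1, 0],
 [1, 0, 0, 0],
 [1, 1, -1, 1],
 [1, 1, 0, 0]]
  V a = (-1, 4, -1, 0)
Solving gives a = (4, -4, -1, -2).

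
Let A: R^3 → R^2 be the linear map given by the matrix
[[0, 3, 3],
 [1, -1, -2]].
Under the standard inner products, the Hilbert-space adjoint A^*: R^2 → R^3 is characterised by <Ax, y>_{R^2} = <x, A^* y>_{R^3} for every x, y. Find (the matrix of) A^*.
A^* = A^T =
[[0, 1],
 [3, -1],
 [3, -2]]

For real matrices with standard dot products, the defining identity <Ax, y> = <x, A^* y> gives (Ax)^T y = x^T (A^*) y, i.e. x^T A^T y = x^T (A^*) y. Since this holds for all x, y, we must have A^* = A^T. Therefore
A^* =
[[0, 1],
 [3, -1],
 [3, -2]].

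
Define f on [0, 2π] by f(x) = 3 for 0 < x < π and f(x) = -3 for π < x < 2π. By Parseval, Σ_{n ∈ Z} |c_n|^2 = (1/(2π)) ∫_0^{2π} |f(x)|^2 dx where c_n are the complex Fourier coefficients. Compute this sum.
Σ |c_n|^2 = 9

Parseval equates the L^2 energy of f (normalised by 1/(2π)) with the ℓ^2 sum of its Fourier coefficients: (1/(2π)) ∫_0^{2π} |f|^2 = Σ |c_n|^2.
Compute the left side: (1/(2π)) [∫_0^π 3^2 dx + ∫_π^{2π} (-3)^2 dx] = (1/(2π)) · (9π + 9π) = (9 + 9)/2 = 9.
So Σ_{n ∈ Z} |c_n|^2 = 9.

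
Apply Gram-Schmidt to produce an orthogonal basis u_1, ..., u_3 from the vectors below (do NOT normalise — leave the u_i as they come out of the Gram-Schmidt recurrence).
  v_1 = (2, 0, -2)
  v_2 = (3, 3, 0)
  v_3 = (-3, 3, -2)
Orthogonal basis:
  u_1 = (2, 0, -2)
  u_2 = (3/2, 3, 3/2)
  u_3 = (-8/3, 8/3, -8/3)

Apply the Gram-Schmidt recurrence
  u_1 = v_1
  u_i = v_i − Σ_{j<i} ((v_i · u_j) / (u_j · u_j)) · u_j.

Step by step this gives:
  u_1 = (2, 0, -2)
  u_2 = (3/2, 3, 3/2)
  u_3 = (-8/3, 8/3, -8/3)

Orthogonality check:
  u_2 · u_1 = 0 (should be 0)
  u_3 · u_1 = 0 (should be 0)
  u_3 · u_2 = 0 (should be 0)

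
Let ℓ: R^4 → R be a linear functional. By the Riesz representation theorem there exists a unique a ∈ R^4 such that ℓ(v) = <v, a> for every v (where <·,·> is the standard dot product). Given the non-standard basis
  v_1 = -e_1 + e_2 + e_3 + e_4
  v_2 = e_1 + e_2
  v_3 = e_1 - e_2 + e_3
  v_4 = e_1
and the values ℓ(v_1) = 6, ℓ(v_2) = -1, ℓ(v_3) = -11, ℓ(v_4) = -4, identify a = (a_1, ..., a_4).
a = (-4, 3, -4, 3)

Write a = (a_1, ..., a_4) in the standard basis. For each basis vector v_i, ℓ(v_i) = <v_i, a> is a linear equation in the a_j's. Collect the n equations into a matrix system V a = ℓ, where row i of V is v_i (expressed in the standard basis). Since V is invertible (lower-triangular with 1s on the diagonal, up to permutation), solve by back-substitution:
  V =
[[-1, 1, 1, 1],
 [1, 1, 0, 0],
 [1, -1, 1, 0],
 [1, 0, 0, 0]]
  V a = (6, -1, -11, -4)
Solving gives a = (-4, 3, -4, 3).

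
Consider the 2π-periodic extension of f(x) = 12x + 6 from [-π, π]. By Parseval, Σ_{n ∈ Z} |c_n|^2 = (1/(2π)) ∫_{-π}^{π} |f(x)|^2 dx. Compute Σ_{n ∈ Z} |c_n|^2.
Σ |c_n|^2 = 48π^2 + 36

Expand and integrate term by term over [-π, π]:
  ∫ (12x)^2 dx = 144·(2π^3/3); ∫ 2·12·(6)·x dx = 0 (odd integrand); ∫ 6^2 dx = 36·2π.
So (1/(2π)) ∫_{-π}^{π} (12x + 6)^2 dx = 144π^2/3 + 36 = 48π^2 + 36.
Parseval ⇒ Σ |c_n|^2 = 48π^2 + 36.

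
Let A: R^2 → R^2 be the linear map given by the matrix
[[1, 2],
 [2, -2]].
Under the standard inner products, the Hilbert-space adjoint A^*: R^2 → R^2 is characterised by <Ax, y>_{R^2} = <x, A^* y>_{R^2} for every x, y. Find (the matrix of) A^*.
A^* = A^T =
[[1, 2],
 [2, -2]]

For real matrices with standard dot products, the defining identity <Ax, y> = <x, A^* y> gives (Ax)^T y = x^T (A^*) y, i.e. x^T A^T y = x^T (A^*) y. Since this holds for all x, y, we must have A^* = A^T. Therefore
A^* =
[[1, 2],
 [2, -2]].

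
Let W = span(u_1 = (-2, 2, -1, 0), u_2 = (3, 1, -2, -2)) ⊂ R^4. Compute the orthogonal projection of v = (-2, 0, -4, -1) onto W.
proj_W(v) = (-74/79, 178/79, -128/79, -52/79)

Set up U = [u_1 | ... | u_2] ∈ R^(4×2). The projector onto W = col(U) is P = U (U^T U)^(-1) U^T.
Compute U^T U =
  [9, -2]
  [-2, 18],
and U^T v = (8, 4).
Solve U^T U · c = U^T v for the coefficients: c = (76/79, 26/79). The projection is proj_W(v) = U c.
Check: (v - proj_W(v)) · u_1 = 0  (should be 0).
Check: (v - proj_W(v)) · u_2 = 0  (should be 0).
Result: proj_W(v) = (-74/79, 178/79, -128/79, -52/79).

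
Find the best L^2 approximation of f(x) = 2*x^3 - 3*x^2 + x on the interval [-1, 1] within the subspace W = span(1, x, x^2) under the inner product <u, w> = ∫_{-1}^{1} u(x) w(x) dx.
g(x) = -3*x^2 + 11*x/5

The best approximation g ∈ W is the orthogonal projection of f onto W. Writing g = a_0 + a_1 x + a_2 x^2, the coefficients solve the normal equations G · a = b where
  G_{ij} = <φ_i, φ_j> and b_i = <f, φ_i>, with φ_0 = 1, φ_1 = x, φ_2 = x^2.
G =
  [2, 0, 2/3]
  [0, 2/3, 0]
  [2/3, 0, 2/5],
b = (-2, 22/15, -6/5).
Solving gives a_0 = 0, a_1 = 11/5, a_2 = -3, so
  g(x) = -3*x^2 + 11*x/5.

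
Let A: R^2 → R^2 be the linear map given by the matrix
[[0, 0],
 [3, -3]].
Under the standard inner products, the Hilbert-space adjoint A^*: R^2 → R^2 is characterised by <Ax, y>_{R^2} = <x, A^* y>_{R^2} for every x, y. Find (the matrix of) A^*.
A^* = A^T =
[[0, 3],
 [0, -3]]

For real matrices with standard dot products, the defining identity <Ax, y> = <x, A^* y> gives (Ax)^T y = x^T (A^*) y, i.e. x^T A^T y = x^T (A^*) y. Since this holds for all x, y, we must have A^* = A^T. Therefore
A^* =
[[0, 3],
 [0, -3]].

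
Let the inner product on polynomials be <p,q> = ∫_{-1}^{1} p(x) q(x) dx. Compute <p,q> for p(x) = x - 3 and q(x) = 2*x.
<p,q> = 4/3

Expand the product: p(x)·q(x) = 2*x^2 - 6*x.
∫_{-1}^{1} of each monomial x^k gives [2/(k+1) if k even, 0 if k odd]. Integrating term-by-term (or equivalently evaluating the antiderivative F(x) = 2*x^3/3 - 3*x^2 at the endpoints):
  F(1) − F(−1) = -7/3 − (-11/3) = 4/3.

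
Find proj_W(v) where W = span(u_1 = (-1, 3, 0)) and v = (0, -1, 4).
proj_W(v) = (3/10, -9/10, 0)

Set up U = [u_1 | ... | u_1] ∈ R^(3×1). The projector onto W = col(U) is P = U (U^T U)^(-1) U^T.
Compute U^T U =
  [10],
and U^T v = (-3).
Solve U^T U · c = U^T v for the coefficients: c = (-3/10). The projection is proj_W(v) = U c.
Check: (v - proj_W(v)) · u_1 = 0  (should be 0).
Result: proj_W(v) = (3/10, -9/10, 0).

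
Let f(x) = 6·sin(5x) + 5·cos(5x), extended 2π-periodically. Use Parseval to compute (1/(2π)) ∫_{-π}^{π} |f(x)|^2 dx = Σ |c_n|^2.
Σ |c_n|^2 = 61/2

Expand |f|^2 and use orthogonality of {sin(nx), cos(mx)} on [-π, π]:
  ∫_{-π}^{π} sin(nx)^2 dx = π, ∫ cos(mx)^2 dx = π, and cross terms integrate to 0.
So ∫_{-π}^{π} f(x)^2 dx = 6^2 · π + 5^2 · π = (36 + 25)π.
Divide by 2π: (36 + 25)/2 = 61/2.
By Parseval, this equals Σ |c_n|^2.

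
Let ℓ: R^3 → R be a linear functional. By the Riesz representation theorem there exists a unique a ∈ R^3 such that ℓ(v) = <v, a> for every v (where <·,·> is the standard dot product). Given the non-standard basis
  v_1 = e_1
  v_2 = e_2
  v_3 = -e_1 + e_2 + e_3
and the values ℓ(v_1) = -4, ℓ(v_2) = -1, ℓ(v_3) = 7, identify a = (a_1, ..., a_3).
a = (-4, -1, 4)

Write a = (a_1, ..., a_3) in the standard basis. For each basis vector v_i, ℓ(v_i) = <v_i, a> is a linear equation in the a_j's. Collect the n equations into a matrix system V a = ℓ, where row i of V is v_i (expressed in the standard basis). Since V is invertible (lower-triangular with 1s on the diagonal, up to permutation), solve by back-substitution:
  V =
[[1, 0, 0],
 [0, 1, 0],
 [-1, 1, 1]]
  V a = (-4, -1, 7)
Solving gives a = (-4, -1, 4).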